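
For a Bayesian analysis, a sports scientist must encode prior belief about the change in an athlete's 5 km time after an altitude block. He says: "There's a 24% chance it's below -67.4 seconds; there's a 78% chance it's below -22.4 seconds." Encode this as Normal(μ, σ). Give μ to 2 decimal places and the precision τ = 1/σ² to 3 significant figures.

The p-quantile of Normal(μ,σ) is μ + z_p·σ, with z_{0.24} = -0.7063 and z_{0.78} = 0.7722.
Eliminate σ: μ = (z₂·x₁ − z₁·x₂)/(z₂ − z₁) = (0.7722·-67.4 − (-0.7063)·-22.4)/1.478 = -45.90.
Then σ = (x₂ − x₁)/(z₂ − z₁) = (-22.4 − -67.4)/1.478 = 30.44.
Precision τ = 1/σ² = 1/30.44² = 0.00108.

μ = -45.90, τ = 0.00108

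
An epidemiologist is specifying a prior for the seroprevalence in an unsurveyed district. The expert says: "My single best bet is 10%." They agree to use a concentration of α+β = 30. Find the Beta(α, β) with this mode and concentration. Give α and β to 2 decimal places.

For α,β > 1 the Beta mode is (α−1)/(α+β−2). With α+β = 30, the mode is (α−1)/28.
Set (α−1)/28 = 0.1 → α = 1 + 0.1·28 = 3.80.
β = 30 − α = 26.20.

α = 3.80, β = 26.20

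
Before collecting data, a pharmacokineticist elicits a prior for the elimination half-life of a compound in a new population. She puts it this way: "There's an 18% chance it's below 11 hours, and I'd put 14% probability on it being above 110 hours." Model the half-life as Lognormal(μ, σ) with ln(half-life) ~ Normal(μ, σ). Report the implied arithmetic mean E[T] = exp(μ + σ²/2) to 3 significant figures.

If T ~ Lognormal(μ,σ) then ln T ~ Normal(μ,σ), so the p-quantile of ln T is μ + z_p·σ.
ln(11) = 2.398 and ln(110) = 4.7; z_{0.18} = -0.9154, z_{0.86} = 1.08.
σ = (4.7 − 2.398)/(1.08 − (-0.9154)) = 1.154.
μ = 2.398 − (-0.9154)·1.154 = 3.454.
E[T] = exp(μ + σ²/2) = exp(3.454 + 0.6656) = 61.5 hours.

E[T] ≈ 61.5 hours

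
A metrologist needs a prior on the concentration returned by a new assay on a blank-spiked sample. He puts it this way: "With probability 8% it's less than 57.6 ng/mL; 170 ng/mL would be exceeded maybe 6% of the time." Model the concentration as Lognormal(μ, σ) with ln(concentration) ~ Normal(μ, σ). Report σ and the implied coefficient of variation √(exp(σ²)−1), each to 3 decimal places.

If T ~ Lognormal(μ,σ) then ln T ~ Normal(μ,σ), so the p-quantile of ln T is μ + z_p·σ.
ln(57.6) = 4.054 and ln(170) = 5.136; z_{0.08} = -1.405, z_{0.94} = 1.555.
σ = (5.136 − 4.054)/(1.555 − (-1.405)) = 0.366.
μ = 4.054 − (-1.405)·0.366 = 4.567.
CV = √(exp(σ²)−1) = √(exp(0.1337)−1) = 0.378.

σ ≈ 0.366, CV ≈ 0.378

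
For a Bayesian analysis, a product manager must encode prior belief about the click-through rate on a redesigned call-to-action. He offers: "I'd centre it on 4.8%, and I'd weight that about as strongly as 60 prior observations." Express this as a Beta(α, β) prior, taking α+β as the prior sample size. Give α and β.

α = 2.88, β = 57.12

Under the effective-sample-size interpretation, Beta(α, β) has prior mean α/(α+β) and prior sample size α+β.
So α+β = 60 and α/(α+β) = 0.048, giving α = 0.048·60 = 2.88 and β = 60 − 2.88 = 57.12.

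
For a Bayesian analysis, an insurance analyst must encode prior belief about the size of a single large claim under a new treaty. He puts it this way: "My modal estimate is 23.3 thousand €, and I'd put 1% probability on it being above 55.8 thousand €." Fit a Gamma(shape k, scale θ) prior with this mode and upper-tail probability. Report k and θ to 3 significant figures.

k ≈ 7.21, θ ≈ 3.75

Gamma(k,θ) with k>1 has mode (k−1)θ, so θ = 23.3/(k−1).
Need P(X < 55.8) = 0.99 with θ tied to k this way. Start at k = 2, θ = 23.3: P(X<55.8) ≈ 0.690.
Too low — raise k to concentrate. Iterating converges to k ≈ 7.21.
Then θ = 23.3/(7.21−1) ≈ 3.75.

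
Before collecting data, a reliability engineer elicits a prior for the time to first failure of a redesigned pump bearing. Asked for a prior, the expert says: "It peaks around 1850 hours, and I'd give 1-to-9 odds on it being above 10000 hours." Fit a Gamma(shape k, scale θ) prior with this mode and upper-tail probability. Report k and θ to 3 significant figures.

Gamma(k,θ) with k>1 has mode (k−1)θ, so θ = 1850/(k−1).
Need P(X < 10000) = 0.9 with θ tied to k this way. Start at k = 2, θ = 1850: P(X<10000) ≈ 0.971.
Too high — lower k to spread out. Iterating converges to k ≈ 1.61.
Then θ = 1850/(1.61−1) ≈ 3030.

k ≈ 1.61, θ ≈ 3030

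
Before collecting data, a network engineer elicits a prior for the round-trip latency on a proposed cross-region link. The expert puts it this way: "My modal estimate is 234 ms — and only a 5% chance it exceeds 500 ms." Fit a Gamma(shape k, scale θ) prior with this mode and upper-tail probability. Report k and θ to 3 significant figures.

k ≈ 5.78, θ ≈ 48.9

Gamma(k,θ) with k>1 has mode (k−1)θ, so θ = 234/(k−1).
Need P(X < 500) = 0.95 with θ tied to k this way. Start at k = 2, θ = 234: P(X<500) ≈ 0.630.
Too low — raise k to concentrate. Iterating converges to k ≈ 5.78.
Then θ = 234/(5.78−1) ≈ 48.9.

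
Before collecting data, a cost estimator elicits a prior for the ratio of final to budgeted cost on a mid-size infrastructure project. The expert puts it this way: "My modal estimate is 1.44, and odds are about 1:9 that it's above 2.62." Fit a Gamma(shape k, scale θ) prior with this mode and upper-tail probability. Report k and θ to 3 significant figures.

Gamma(k,θ) with k>1 has mode (k−1)θ, so θ = 1.44/(k−1).
Need P(X < 2.62) = 0.9 with θ tied to k this way. Start at k = 2, θ = 1.44: P(X<2.62) ≈ 0.543.
Too low — raise k to concentrate. Iterating converges to k ≈ 6.32.
Then θ = 1.44/(6.32−1) ≈ 0.271.

k ≈ 6.32, θ ≈ 0.271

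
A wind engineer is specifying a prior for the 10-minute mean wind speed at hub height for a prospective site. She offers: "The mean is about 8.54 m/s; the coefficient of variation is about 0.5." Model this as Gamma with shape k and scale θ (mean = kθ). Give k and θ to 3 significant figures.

k ≈ 4, θ ≈ 2.13

For Gamma(k, scale θ): mean = kθ, variance = kθ², so CV = 1/√k.
CV = 0.5, hence k = 1/CV² = 4.
Then θ = mean/k = 8.54/4 = 2.13.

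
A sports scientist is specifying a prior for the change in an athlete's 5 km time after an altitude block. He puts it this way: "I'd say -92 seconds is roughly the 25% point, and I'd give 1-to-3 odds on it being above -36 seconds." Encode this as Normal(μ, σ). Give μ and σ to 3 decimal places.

μ = -64.000, σ = 41.513

For Normal(μ,σ), the p-quantile is μ + z_p·σ. Here z_{0.25} = -0.6745, z_{0.75} = 0.6745.
So -92 = μ − 0.6745σ and -36 = μ + 0.6745σ.
Subtracting: σ = (-36 − -92)/(0.6745 − (-0.6745)) = 41.513.
Then μ = -92 − (-0.6745)·41.513 = -64.000.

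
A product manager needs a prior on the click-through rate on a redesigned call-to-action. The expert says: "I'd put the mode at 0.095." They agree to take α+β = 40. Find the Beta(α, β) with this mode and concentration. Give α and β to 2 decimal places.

α = 4.61, β = 35.39

For α,β > 1 the Beta mode is (α−1)/(α+β−2). With α+β = 40, the mode is (α−1)/38.
Set (α−1)/38 = 0.095 → α = 1 + 0.095·38 = 4.61.
β = 40 − α = 35.39.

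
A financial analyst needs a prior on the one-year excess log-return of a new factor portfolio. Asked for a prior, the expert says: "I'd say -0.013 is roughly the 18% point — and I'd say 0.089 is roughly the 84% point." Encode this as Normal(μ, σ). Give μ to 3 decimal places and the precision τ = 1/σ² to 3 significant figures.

For Normal(μ,σ), the p-quantile is μ + z_p·σ. Here z_{0.18} = -0.9154, z_{0.84} = 0.9945.
So -0.013 = μ − 0.9154σ and 0.089 = μ + 0.9945σ.
Subtracting: σ = (0.089 − -0.013)/(0.9945 − (-0.9154)) = 0.053.
Then μ = -0.013 − (-0.9154)·0.053 = 0.036.
Precision τ = 1/σ² = 1/0.05341² = 351.

μ = 0.036, τ = 351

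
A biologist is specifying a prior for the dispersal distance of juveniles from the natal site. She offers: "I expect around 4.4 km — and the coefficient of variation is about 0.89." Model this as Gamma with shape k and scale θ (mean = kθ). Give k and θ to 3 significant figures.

For Gamma(k, scale θ): mean = kθ, variance = kθ², so CV = 1/√k.
CV = 0.89, hence k = 1/CV² = 1.26.
Then θ = mean/k = 4.4/1.26 = 3.49.

k ≈ 1.26, θ ≈ 3.49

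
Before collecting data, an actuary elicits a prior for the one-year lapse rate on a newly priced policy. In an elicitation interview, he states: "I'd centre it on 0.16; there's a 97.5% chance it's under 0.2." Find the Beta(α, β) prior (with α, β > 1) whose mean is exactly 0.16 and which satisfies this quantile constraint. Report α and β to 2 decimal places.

α ≈ 56.37, β ≈ 295.92

With mean 0.16 fixed, write α = 0.16s, β = 0.84s where s = α+β.
Need P(θ < 0.2) = 0.975 under Beta(0.16s, 0.84s). Normal approximation: (q−m)/√(m(1−m)/s) ≈ z_{0.975} = 1.96, so s ≈ 0.16·0.84·(1.96)²/(0.2−0.16)² = 322.7.
At s = 322.7: P(θ<0.2) ≈ 0.970. Adjusting to match 0.975 gives s ≈ 352.29.
So α = 0.16·352.29 ≈ 56.37, β = 0.84·352.29 ≈ 295.92.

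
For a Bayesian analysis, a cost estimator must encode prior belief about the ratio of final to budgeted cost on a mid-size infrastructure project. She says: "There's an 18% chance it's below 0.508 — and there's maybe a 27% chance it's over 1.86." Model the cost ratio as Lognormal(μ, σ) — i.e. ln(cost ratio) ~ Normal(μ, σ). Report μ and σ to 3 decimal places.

μ ≈ 0.100, σ ≈ 0.849

If T ~ Lognormal(μ,σ) then ln T ~ Normal(μ,σ), so the p-quantile of ln T is μ + z_p·σ.
ln(0.508) = -0.6773 and ln(1.86) = 0.6206; z_{0.18} = -0.9154, z_{0.73} = 0.6128.
σ = (0.6206 − -0.6773)/(0.6128 − (-0.9154)) = 0.849.
μ = -0.6773 − (-0.9154)·0.849 = 0.100.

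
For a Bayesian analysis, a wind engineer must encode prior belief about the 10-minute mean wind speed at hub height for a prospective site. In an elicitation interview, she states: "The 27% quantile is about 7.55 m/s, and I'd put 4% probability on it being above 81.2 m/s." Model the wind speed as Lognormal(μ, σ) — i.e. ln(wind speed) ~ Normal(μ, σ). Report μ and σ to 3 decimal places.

μ ≈ 2.637, σ ≈ 1.005

If T ~ Lognormal(μ,σ) then ln T ~ Normal(μ,σ), so the p-quantile of ln T is μ + z_p·σ.
ln(7.55) = 2.022 and ln(81.2) = 4.397; z_{0.27} = -0.6128, z_{0.96} = 1.751.
σ = (4.397 − 2.022)/(1.751 − (-0.6128)) = 1.005.
μ = 2.022 − (-0.6128)·1.005 = 2.637.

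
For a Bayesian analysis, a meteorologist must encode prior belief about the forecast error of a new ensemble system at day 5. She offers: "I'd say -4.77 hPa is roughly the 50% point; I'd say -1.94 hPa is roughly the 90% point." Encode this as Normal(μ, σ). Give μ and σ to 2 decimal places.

μ = -4.77, σ = 2.21

The p-quantile of Normal(μ,σ) is μ + z_p·σ, with z_{0.5} = 0 and z_{0.9} = 1.282.
Eliminate σ: μ = (z₂·x₁ − z₁·x₂)/(z₂ − z₁) = (1.282·-4.77 − (0)·-1.94)/1.282 = -4.77.
Then σ = (x₂ − x₁)/(z₂ − z₁) = (-1.94 − -4.77)/1.282 = 2.21.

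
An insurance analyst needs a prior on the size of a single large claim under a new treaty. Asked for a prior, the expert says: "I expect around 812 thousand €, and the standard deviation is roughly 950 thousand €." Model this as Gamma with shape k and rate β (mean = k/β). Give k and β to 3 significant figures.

For Gamma(k, rate β): mean = k/β, variance = k/β², so CV = 1/√k.
CV = SD/mean = 950/812 = 1.17, hence k = 1/CV² = 0.731.
Then β = k/mean = 0.731/812 = 0.0009.

k ≈ 0.731, β ≈ 0.0009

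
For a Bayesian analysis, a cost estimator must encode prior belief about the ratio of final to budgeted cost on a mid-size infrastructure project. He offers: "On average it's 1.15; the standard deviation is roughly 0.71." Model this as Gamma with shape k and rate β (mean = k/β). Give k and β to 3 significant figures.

For Gamma(k, rate β): mean = k/β, variance = k/β², so CV = 1/√k.
CV = SD/mean = 0.71/1.15 = 0.6174, hence k = 1/CV² = 2.62.
Then β = k/mean = 2.62/1.15 = 2.28.

k ≈ 2.62, β ≈ 2.28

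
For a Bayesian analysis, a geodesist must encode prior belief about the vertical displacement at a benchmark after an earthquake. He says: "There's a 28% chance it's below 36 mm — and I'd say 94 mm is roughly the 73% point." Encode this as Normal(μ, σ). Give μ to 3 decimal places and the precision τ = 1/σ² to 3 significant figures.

The p-quantile of Normal(μ,σ) is μ + z_p·σ, with z_{0.28} = -0.5828 and z_{0.73} = 0.6128.
Eliminate σ: μ = (z₂·x₁ − z₁·x₂)/(z₂ − z₁) = (0.6128·36 − (-0.5828)·94)/1.196 = 64.273.
Then σ = (x₂ − x₁)/(z₂ − z₁) = (94 − 36)/1.196 = 48.509.
Precision τ = 1/σ² = 1/48.51² = 0.000425.

μ = 64.273, τ = 0.000425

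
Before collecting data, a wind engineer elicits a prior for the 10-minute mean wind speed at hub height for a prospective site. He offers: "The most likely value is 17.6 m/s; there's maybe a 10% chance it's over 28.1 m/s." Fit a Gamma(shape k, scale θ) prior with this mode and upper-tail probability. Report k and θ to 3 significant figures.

Gamma(k,θ) with k>1 has mode (k−1)θ, so θ = 17.6/(k−1).
Need P(X < 28.1) = 0.9 with θ tied to k this way. Start at k = 2, θ = 17.6: P(X<28.1) ≈ 0.474.
Too low — raise k to concentrate. Iterating converges to k ≈ 9.58.
Then θ = 17.6/(9.58−1) ≈ 2.05.

k ≈ 9.58, θ ≈ 2.05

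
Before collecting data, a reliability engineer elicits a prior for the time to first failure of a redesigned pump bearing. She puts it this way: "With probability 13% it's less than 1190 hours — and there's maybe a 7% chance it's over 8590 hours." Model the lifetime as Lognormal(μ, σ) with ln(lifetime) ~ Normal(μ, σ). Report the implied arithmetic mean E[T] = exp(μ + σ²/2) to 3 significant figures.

E[T] ≈ 3740 hours

If T ~ Lognormal(μ,σ) then ln T ~ Normal(μ,σ), so the p-quantile of ln T is μ + z_p·σ.
ln(1190) = 7.082 and ln(8590) = 9.058; z_{0.13} = -1.126, z_{0.93} = 1.476.
σ = (9.058 − 7.082)/(1.476 − (-1.126)) = 0.760.
μ = 7.082 − (-1.126)·0.760 = 7.937.
E[T] = exp(μ + σ²/2) = exp(7.937 + 0.2885) = 3740 hours.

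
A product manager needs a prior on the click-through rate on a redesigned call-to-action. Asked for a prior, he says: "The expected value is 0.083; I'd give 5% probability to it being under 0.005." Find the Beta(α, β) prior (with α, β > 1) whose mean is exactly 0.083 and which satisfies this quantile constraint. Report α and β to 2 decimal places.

With mean 0.083 fixed, write α = 0.083s, β = 0.917s where s = α+β.
Need P(θ < 0.005) = 0.05 under Beta(0.083s, 0.917s). Normal approximation: (q−m)/√(m(1−m)/s) ≈ z_{0.05} = -1.64, so s ≈ 0.083·0.917·(-1.64)²/(0.005−0.083)² = 33.8.
At s = 33.8: P(θ<0.005) ≈ 0.001. Adjusting to match 0.05 gives s ≈ 12.44.
So α = 0.083·12.44 ≈ 1.03, β = 0.917·12.44 ≈ 11.41.

α ≈ 1.03, β ≈ 11.41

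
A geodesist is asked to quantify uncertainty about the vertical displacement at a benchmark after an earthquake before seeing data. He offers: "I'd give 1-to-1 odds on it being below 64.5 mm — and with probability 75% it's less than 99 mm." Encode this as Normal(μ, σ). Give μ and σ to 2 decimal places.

μ = 64.50, σ = 51.15

For Normal(μ,σ), the p-quantile is μ + z_p·σ. Here z_{0.5} = 0, z_{0.75} = 0.6745.
So 64.5 = μ + 0σ and 99 = μ + 0.6745σ.
Subtracting: σ = (99 − 64.5)/(0.6745 − (0)) = 51.15.
Then μ = 64.5 − (0)·51.15 = 64.50.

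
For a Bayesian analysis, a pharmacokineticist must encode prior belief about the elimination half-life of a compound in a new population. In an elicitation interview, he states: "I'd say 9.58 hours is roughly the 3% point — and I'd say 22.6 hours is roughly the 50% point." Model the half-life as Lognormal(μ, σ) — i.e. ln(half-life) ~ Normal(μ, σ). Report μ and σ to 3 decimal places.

μ ≈ 3.118, σ ≈ 0.456

If T ~ Lognormal(μ,σ) then ln T ~ Normal(μ,σ), so the p-quantile of ln T is μ + z_p·σ.
ln(9.58) = 2.26 and ln(22.6) = 3.118; z_{0.03} = -1.881, z_{0.5} = 0.
σ = (3.118 − 2.26)/(0 − (-1.881)) = 0.456.
μ = 2.26 − (-1.881)·0.456 = 3.118.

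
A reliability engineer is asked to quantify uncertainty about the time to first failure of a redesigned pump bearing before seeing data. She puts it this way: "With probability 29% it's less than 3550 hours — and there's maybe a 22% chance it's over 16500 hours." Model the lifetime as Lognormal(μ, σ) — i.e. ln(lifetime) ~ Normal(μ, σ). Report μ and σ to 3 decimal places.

If T ~ Lognormal(μ,σ) then ln T ~ Normal(μ,σ), so the p-quantile of ln T is μ + z_p·σ.
ln(3550) = 8.175 and ln(16500) = 9.711; z_{0.29} = -0.5534, z_{0.78} = 0.7722.
σ = (9.711 − 8.175)/(0.7722 − (-0.5534)) = 1.159.
μ = 8.175 − (-0.5534)·1.159 = 8.816.

μ ≈ 8.816, σ ≈ 1.159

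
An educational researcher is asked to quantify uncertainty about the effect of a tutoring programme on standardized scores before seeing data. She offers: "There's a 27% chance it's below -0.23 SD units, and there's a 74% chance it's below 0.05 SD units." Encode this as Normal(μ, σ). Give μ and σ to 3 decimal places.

μ = -0.093, σ = 0.223

For Normal(μ,σ), the p-quantile is μ + z_p·σ. Here z_{0.27} = -0.6128, z_{0.74} = 0.6433.
So -0.23 = μ − 0.6128σ and 0.05 = μ + 0.6433σ.
Subtracting: σ = (0.05 − -0.23)/(0.6433 − (-0.6128)) = 0.223.
Then μ = -0.23 − (-0.6128)·0.223 = -0.093.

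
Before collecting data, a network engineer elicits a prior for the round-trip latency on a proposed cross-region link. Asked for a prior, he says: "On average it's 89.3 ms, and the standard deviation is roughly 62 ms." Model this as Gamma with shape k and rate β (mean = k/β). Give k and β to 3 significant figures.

k ≈ 2.07, β ≈ 0.0232

For Gamma(k, rate β): mean = k/β, variance = k/β², so CV = 1/√k.
CV = SD/mean = 62/89.3 = 0.6943, hence k = 1/CV² = 2.07.
Then β = k/mean = 2.07/89.3 = 0.0232.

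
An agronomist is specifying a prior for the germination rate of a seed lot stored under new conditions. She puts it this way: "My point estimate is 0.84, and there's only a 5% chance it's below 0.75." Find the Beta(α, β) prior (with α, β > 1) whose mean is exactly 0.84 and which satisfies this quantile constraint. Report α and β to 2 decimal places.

α ≈ 43.47, β ≈ 8.28

With mean 0.84 fixed, write α = 0.84s, β = 0.16s where s = α+β.
Need P(θ < 0.75) = 0.05 under Beta(0.84s, 0.16s). Normal approximation: (q−m)/√(m(1−m)/s) ≈ z_{0.05} = -1.64, so s ≈ 0.84·0.16·(-1.64)²/(0.75−0.84)² = 44.9.
At s = 44.9: P(θ<0.75) ≈ 0.061. Adjusting to match 0.05 gives s ≈ 51.75.
So α = 0.84·51.75 ≈ 43.47, β = 0.16·51.75 ≈ 8.28.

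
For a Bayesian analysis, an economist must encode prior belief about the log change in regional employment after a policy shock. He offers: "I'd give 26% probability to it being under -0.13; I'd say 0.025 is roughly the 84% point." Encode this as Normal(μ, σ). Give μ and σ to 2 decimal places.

μ = -0.07, σ = 0.09

For Normal(μ,σ), the p-quantile is μ + z_p·σ. Here z_{0.26} = -0.6433, z_{0.84} = 0.9945.
So -0.13 = μ − 0.6433σ and 0.025 = μ + 0.9945σ.
Subtracting: σ = (0.025 − -0.13)/(0.9945 − (-0.6433)) = 0.09.
Then μ = -0.13 − (-0.6433)·0.09 = -0.07.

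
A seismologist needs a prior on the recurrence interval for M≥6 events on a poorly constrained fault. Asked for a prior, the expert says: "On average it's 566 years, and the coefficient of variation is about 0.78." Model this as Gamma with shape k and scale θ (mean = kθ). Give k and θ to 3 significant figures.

For Gamma(k, scale θ): mean = kθ, variance = kθ², so CV = 1/√k.
CV = 0.78, hence k = 1/CV² = 1.64.
Then θ = mean/k = 566/1.64 = 344.

k ≈ 1.64, θ ≈ 344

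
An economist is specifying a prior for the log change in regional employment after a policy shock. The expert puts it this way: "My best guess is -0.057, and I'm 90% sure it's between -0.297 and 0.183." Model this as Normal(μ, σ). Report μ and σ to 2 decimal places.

A symmetric 90% interval runs μ ± z·σ with z = 1.645.
Half-width = 0.24, so σ = 0.24/1.645 = 0.15.
μ is the stated best guess, -0.06.

μ = -0.06, σ = 0.15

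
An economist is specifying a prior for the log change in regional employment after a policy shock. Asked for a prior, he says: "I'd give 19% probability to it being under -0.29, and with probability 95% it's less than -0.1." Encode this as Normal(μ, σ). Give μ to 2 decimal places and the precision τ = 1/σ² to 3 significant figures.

μ = -0.22, τ = 176

The p-quantile of Normal(μ,σ) is μ + z_p·σ, with z_{0.19} = -0.8779 and z_{0.95} = 1.645.
Eliminate σ: μ = (z₂·x₁ − z₁·x₂)/(z₂ − z₁) = (1.645·-0.29 − (-0.8779)·-0.1)/2.523 = -0.22.
Then σ = (x₂ − x₁)/(z₂ − z₁) = (-0.1 − -0.29)/2.523 = 0.08.
Precision τ = 1/σ² = 1/0.07531² = 176.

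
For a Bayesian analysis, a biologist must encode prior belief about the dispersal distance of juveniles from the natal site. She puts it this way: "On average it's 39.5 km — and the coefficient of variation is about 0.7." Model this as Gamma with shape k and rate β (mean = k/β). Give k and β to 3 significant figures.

For Gamma(k, rate β): mean = k/β, variance = k/β², so CV = 1/√k.
CV = 0.7, hence k = 1/CV² = 2.04.
Then β = k/mean = 2.04/39.5 = 0.0517.

k ≈ 2.04, β ≈ 0.0517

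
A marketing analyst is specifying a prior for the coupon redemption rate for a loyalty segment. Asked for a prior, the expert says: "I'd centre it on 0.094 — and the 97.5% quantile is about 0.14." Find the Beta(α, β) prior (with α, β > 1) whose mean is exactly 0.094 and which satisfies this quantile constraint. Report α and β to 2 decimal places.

α ≈ 17.31, β ≈ 166.83

With mean 0.094 fixed, write α = 0.094s, β = 0.906s where s = α+β.
Need P(θ < 0.14) = 0.975 under Beta(0.094s, 0.906s). Normal approximation: (q−m)/√(m(1−m)/s) ≈ z_{0.975} = 1.96, so s ≈ 0.094·0.906·(1.96)²/(0.14−0.094)² = 154.6.
At s = 154.6: P(θ<0.14) ≈ 0.965. Adjusting to match 0.975 gives s ≈ 184.14.
So α = 0.094·184.14 ≈ 17.31, β = 0.906·184.14 ≈ 166.83.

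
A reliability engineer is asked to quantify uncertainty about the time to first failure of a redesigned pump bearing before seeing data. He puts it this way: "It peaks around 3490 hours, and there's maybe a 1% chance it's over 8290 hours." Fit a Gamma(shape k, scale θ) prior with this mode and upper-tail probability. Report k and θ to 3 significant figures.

k ≈ 7.34, θ ≈ 550

Gamma(k,θ) with k>1 has mode (k−1)θ, so θ = 3490/(k−1).
Need P(X < 8290) = 0.99 with θ tied to k this way. Start at k = 2, θ = 3490: P(X<8290) ≈ 0.686.
Too low — raise k to concentrate. Iterating converges to k ≈ 7.34.
Then θ = 3490/(7.34−1) ≈ 550.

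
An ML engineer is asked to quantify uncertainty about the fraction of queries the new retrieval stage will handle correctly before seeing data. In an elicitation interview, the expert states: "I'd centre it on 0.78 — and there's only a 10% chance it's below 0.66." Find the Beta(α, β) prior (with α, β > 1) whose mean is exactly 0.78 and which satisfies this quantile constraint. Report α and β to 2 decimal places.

With mean 0.78 fixed, write α = 0.78s, β = 0.22s where s = α+β.
Need P(θ < 0.66) = 0.1 under Beta(0.78s, 0.22s). Normal approximation: (q−m)/√(m(1−m)/s) ≈ z_{0.1} = -1.28, so s ≈ 0.78·0.22·(-1.28)²/(0.66−0.78)² = 19.6.
At s = 19.6: P(θ<0.66) ≈ 0.106. Adjusting to match 0.1 gives s ≈ 20.83.
So α = 0.78·20.83 ≈ 16.24, β = 0.22·20.83 ≈ 4.58.

α ≈ 16.24, β ≈ 4.58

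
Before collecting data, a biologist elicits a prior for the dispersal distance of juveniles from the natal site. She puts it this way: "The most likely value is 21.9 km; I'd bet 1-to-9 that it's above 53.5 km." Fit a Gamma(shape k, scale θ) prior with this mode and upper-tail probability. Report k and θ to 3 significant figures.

k ≈ 3.41, θ ≈ 9.09

Gamma(k,θ) with k>1 has mode (k−1)θ, so θ = 21.9/(k−1).
Need P(X < 53.5) = 0.9 with θ tied to k this way. Start at k = 2, θ = 21.9: P(X<53.5) ≈ 0.701.
Too low — raise k to concentrate. Iterating converges to k ≈ 3.41.
Then θ = 21.9/(3.41−1) ≈ 9.09.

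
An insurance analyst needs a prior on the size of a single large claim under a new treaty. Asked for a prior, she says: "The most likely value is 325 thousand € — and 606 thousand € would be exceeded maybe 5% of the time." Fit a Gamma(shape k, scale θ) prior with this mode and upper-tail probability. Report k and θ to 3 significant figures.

Gamma(k,θ) with k>1 has mode (k−1)θ, so θ = 325/(k−1).
Need P(X < 606) = 0.95 with θ tied to k this way. Start at k = 2, θ = 325: P(X<606) ≈ 0.556.
Too low — raise k to concentrate. Iterating converges to k ≈ 8.17.
Then θ = 325/(8.17−1) ≈ 45.3.

k ≈ 8.17, θ ≈ 45.3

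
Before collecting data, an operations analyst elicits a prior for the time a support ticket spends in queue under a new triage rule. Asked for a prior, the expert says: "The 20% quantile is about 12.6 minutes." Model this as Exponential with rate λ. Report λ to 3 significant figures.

λ ≈ 0.0177

P(T < 12.6) = 1 − e^(−λ·12.6) = 0.2, so λ = −ln(1−0.2)/12.6 = −ln(0.8)/12.6 = 0.0177.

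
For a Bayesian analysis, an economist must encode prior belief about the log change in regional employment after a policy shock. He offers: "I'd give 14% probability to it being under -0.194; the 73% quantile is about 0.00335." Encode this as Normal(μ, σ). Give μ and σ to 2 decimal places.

For Normal(μ,σ), the p-quantile is μ + z_p·σ. Here z_{0.14} = -1.08, z_{0.73} = 0.6128.
So -0.194 = μ − 1.08σ and 0.00335 = μ + 0.6128σ.
Subtracting: σ = (0.00335 − -0.194)/(0.6128 − (-1.08)) = 0.12.
Then μ = -0.194 − (-1.08)·0.12 = -0.07.

μ = -0.07, σ = 0.12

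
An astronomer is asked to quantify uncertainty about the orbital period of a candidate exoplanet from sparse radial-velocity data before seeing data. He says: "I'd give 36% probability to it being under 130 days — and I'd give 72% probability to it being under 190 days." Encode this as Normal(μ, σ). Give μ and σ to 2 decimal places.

The p-quantile of Normal(μ,σ) is μ + z_p·σ, with z_{0.36} = -0.3585 and z_{0.72} = 0.5828.
Eliminate σ: μ = (z₂·x₁ − z₁·x₂)/(z₂ − z₁) = (0.5828·130 − (-0.3585)·190)/0.9413 = 152.85.
Then σ = (x₂ − x₁)/(z₂ − z₁) = (190 − 130)/0.9413 = 63.74.

μ = 152.85, σ = 63.74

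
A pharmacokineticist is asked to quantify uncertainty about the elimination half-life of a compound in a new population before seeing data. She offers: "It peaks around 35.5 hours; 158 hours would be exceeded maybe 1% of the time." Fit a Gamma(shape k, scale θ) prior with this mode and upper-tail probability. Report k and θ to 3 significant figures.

Gamma(k,θ) with k>1 has mode (k−1)θ, so θ = 35.5/(k−1).
Need P(X < 158) = 0.99 with θ tied to k this way. Start at k = 2, θ = 35.5: P(X<158) ≈ 0.936.
Too low — raise k to concentrate. Iterating converges to k ≈ 2.82.
Then θ = 35.5/(2.82−1) ≈ 19.5.

k ≈ 2.82, θ ≈ 19.5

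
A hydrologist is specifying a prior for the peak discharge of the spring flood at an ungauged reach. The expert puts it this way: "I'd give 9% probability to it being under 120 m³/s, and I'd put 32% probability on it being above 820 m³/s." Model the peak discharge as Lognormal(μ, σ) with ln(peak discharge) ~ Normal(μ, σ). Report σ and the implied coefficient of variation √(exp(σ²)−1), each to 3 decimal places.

σ ≈ 1.063, CV ≈ 1.447

If T ~ Lognormal(μ,σ) then ln T ~ Normal(μ,σ), so the p-quantile of ln T is μ + z_p·σ.
ln(120) = 4.787 and ln(820) = 6.709; z_{0.09} = -1.341, z_{0.68} = 0.4677.
σ = (6.709 − 4.787)/(0.4677 − (-1.341)) = 1.063.
μ = 4.787 − (-1.341)·1.063 = 6.212.
CV = √(exp(σ²)−1) = √(exp(1.1293)−1) = 1.447.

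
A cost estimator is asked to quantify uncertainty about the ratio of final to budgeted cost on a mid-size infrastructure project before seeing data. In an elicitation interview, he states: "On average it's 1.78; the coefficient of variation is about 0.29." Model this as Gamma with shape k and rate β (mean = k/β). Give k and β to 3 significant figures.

k ≈ 11.9, β ≈ 6.68

For Gamma(k, rate β): mean = k/β, variance = k/β², so CV = 1/√k.
CV = 0.29, hence k = 1/CV² = 11.9.
Then β = k/mean = 11.9/1.78 = 6.68.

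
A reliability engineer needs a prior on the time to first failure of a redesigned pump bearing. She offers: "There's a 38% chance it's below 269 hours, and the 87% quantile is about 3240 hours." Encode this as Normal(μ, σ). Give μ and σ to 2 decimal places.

μ = 902.84, σ = 2074.91

The p-quantile of Normal(μ,σ) is μ + z_p·σ, with z_{0.38} = -0.3055 and z_{0.87} = 1.126.
Eliminate σ: μ = (z₂·x₁ − z₁·x₂)/(z₂ − z₁) = (1.126·269 − (-0.3055)·3240)/1.432 = 902.84.
Then σ = (x₂ − x₁)/(z₂ − z₁) = (3240 − 269)/1.432 = 2074.91.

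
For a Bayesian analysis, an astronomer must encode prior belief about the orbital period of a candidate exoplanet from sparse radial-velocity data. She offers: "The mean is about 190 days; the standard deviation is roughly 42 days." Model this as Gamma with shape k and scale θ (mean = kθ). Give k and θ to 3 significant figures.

k ≈ 20.5, θ ≈ 9.28

For Gamma(k, scale θ): mean = kθ, variance = kθ², so CV = 1/√k.
CV = SD/mean = 42/190 = 0.2211, hence k = 1/CV² = 20.5.
Then θ = mean/k = 190/20.5 = 9.28.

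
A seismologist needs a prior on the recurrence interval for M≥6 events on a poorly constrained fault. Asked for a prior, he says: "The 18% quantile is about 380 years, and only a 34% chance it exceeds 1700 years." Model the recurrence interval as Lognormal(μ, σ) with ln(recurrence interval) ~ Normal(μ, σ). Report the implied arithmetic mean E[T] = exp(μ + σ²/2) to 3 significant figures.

If T ~ Lognormal(μ,σ) then ln T ~ Normal(μ,σ), so the p-quantile of ln T is μ + z_p·σ.
ln(380) = 5.94 and ln(1700) = 7.438; z_{0.18} = -0.9154, z_{0.66} = 0.4125.
σ = (7.438 − 5.94)/(0.4125 − (-0.9154)) = 1.128.
μ = 5.94 − (-0.9154)·1.128 = 6.973.
E[T] = exp(μ + σ²/2) = exp(6.973 + 0.6366) = 2020 years.

E[T] ≈ 2020 years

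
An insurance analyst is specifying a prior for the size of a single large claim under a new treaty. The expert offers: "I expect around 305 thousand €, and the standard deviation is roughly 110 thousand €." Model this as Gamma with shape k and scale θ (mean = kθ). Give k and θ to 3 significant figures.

k ≈ 7.69, θ ≈ 39.7

For Gamma(k, scale θ): mean = kθ, variance = kθ², so CV = 1/√k.
CV = SD/mean = 110/305 = 0.3607, hence k = 1/CV² = 7.69.
Then θ = mean/k = 305/7.69 = 39.7.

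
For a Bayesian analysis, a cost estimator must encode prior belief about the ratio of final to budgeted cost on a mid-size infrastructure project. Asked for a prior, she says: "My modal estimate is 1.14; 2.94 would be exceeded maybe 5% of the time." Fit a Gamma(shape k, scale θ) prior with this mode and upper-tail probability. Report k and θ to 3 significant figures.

Gamma(k,θ) with k>1 has mode (k−1)θ, so θ = 1.14/(k−1).
Need P(X < 2.94) = 0.95 with θ tied to k this way. Start at k = 2, θ = 1.14: P(X<2.94) ≈ 0.729.
Too low — raise k to concentrate. Iterating converges to k ≈ 4.01.
Then θ = 1.14/(4.01−1) ≈ 0.378.

k ≈ 4.01, θ ≈ 0.378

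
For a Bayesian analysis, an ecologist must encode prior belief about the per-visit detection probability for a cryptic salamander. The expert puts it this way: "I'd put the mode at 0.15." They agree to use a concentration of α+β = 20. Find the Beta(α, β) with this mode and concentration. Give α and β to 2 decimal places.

α = 3.70, β = 16.30

For α,β > 1 the Beta mode is (α−1)/(α+β−2). With α+β = 20, the mode is (α−1)/18.
Set (α−1)/18 = 0.15 → α = 1 + 0.15·18 = 3.70.
β = 20 − α = 16.30.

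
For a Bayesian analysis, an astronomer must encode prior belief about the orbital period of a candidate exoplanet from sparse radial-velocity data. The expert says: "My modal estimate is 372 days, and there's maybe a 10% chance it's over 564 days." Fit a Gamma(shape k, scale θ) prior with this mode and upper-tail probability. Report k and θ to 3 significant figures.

k ≈ 11.8, θ ≈ 34.6

Gamma(k,θ) with k>1 has mode (k−1)θ, so θ = 372/(k−1).
Need P(X < 564) = 0.9 with θ tied to k this way. Start at k = 2, θ = 372: P(X<564) ≈ 0.448.
Too low — raise k to concentrate. Iterating converges to k ≈ 11.8.
Then θ = 372/(11.8−1) ≈ 34.6.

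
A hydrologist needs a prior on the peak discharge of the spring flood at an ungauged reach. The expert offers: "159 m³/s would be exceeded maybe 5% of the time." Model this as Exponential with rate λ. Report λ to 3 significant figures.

P(T > 159.0) = e^(−λ·159.0) = 0.05, so λ = −ln(0.05)/159.0 = 0.0188.

λ ≈ 0.0188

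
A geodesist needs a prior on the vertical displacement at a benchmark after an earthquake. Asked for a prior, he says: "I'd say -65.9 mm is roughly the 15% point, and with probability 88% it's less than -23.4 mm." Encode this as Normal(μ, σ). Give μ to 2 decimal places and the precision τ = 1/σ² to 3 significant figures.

The p-quantile of Normal(μ,σ) is μ + z_p·σ, with z_{0.15} = -1.036 and z_{0.88} = 1.175.
Eliminate σ: μ = (z₂·x₁ − z₁·x₂)/(z₂ − z₁) = (1.175·-65.9 − (-1.036)·-23.4)/2.211 = -45.98.
Then σ = (x₂ − x₁)/(z₂ − z₁) = (-23.4 − -65.9)/2.211 = 19.22.
Precision τ = 1/σ² = 1/19.22² = 0.00271.

μ = -45.98, τ = 0.00271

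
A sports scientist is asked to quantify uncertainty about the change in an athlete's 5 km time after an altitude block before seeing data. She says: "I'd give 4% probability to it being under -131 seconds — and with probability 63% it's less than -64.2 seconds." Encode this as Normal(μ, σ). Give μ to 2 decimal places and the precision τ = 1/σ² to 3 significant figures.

μ = -74.84, τ = 0.000972

The p-quantile of Normal(μ,σ) is μ + z_p·σ, with z_{0.04} = -1.751 and z_{0.63} = 0.3319.
Eliminate σ: μ = (z₂·x₁ − z₁·x₂)/(z₂ − z₁) = (0.3319·-131 − (-1.751)·-64.2)/2.083 = -74.84.
Then σ = (x₂ − x₁)/(z₂ − z₁) = (-64.2 − -131)/2.083 = 32.08.
Precision τ = 1/σ² = 1/32.08² = 0.000972.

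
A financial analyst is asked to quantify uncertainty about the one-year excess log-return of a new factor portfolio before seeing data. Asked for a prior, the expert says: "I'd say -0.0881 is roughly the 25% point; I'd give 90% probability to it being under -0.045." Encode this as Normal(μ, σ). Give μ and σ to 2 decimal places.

For Normal(μ,σ), the p-quantile is μ + z_p·σ. Here z_{0.25} = -0.6745, z_{0.9} = 1.282.
So -0.0881 = μ − 0.6745σ and -0.045 = μ + 1.282σ.
Subtracting: σ = (-0.045 − -0.0881)/(1.282 − (-0.6745)) = 0.02.
Then μ = -0.0881 − (-0.6745)·0.02 = -0.07.

μ = -0.07, σ = 0.02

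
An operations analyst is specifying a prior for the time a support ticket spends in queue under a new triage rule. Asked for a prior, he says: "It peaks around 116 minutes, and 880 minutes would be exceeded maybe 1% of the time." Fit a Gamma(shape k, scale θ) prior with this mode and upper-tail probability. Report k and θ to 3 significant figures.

Gamma(k,θ) with k>1 has mode (k−1)θ, so θ = 116/(k−1).
Need P(X < 880) = 0.99 with θ tied to k this way. Start at k = 2, θ = 116: P(X<880) ≈ 0.996.
Too high — lower k to spread out. Iterating converges to k ≈ 1.83.
Then θ = 116/(1.83−1) ≈ 139.

k ≈ 1.83, θ ≈ 139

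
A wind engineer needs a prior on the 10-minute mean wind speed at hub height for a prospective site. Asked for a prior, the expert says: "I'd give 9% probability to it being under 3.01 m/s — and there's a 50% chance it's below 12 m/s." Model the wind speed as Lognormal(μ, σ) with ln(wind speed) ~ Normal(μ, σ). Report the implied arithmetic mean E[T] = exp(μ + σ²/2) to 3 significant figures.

If T ~ Lognormal(μ,σ) then ln T ~ Normal(μ,σ), so the p-quantile of ln T is μ + z_p·σ.
ln(3.01) = 1.102 and ln(12) = 2.485; z_{0.09} = -1.341, z_{0.5} = 0.
σ = (2.485 − 1.102)/(0 − (-1.341)) = 1.031.
μ = 1.102 − (-1.341)·1.031 = 2.485.
E[T] = exp(μ + σ²/2) = exp(2.485 + 0.5320) = 20.4 m/s.

E[T] ≈ 20.4 m/s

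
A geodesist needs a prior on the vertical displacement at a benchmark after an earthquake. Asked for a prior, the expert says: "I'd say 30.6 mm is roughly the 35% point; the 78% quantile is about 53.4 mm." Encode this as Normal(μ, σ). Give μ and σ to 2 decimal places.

For Normal(μ,σ), the p-quantile is μ + z_p·σ. Here z_{0.35} = -0.3853, z_{0.78} = 0.7722.
So 30.6 = μ − 0.3853σ and 53.4 = μ + 0.7722σ.
Subtracting: σ = (53.4 − 30.6)/(0.7722 − (-0.3853)) = 19.70.
Then μ = 30.6 − (-0.3853)·19.70 = 38.19.

μ = 38.19, σ = 19.70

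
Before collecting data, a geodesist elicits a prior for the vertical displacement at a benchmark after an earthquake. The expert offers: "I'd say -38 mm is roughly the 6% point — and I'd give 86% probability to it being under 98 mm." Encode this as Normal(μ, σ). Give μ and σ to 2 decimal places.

μ = 42.24, σ = 51.61

For Normal(μ,σ), the p-quantile is μ + z_p·σ. Here z_{0.06} = -1.555, z_{0.86} = 1.08.
So -38 = μ − 1.555σ and 98 = μ + 1.08σ.
Subtracting: σ = (98 − -38)/(1.08 − (-1.555)) = 51.61.
Then μ = -38 − (-1.555)·51.61 = 42.24.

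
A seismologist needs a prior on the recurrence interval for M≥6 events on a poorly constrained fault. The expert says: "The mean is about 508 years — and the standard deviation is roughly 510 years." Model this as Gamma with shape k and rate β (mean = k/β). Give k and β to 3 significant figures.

For Gamma(k, rate β): mean = k/β, variance = k/β², so CV = 1/√k.
CV = SD/mean = 510/508 = 1.004, hence k = 1/CV² = 0.992.
Then β = k/mean = 0.992/508 = 0.00195.

k ≈ 0.992, β ≈ 0.00195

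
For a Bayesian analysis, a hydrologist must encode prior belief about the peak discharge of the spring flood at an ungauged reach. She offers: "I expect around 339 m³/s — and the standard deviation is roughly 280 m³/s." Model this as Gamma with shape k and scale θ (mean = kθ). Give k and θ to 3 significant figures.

k ≈ 1.47, θ ≈ 231

For Gamma(k, scale θ): mean = kθ, variance = kθ², so CV = 1/√k.
CV = SD/mean = 280/339 = 0.826, hence k = 1/CV² = 1.47.
Then θ = mean/k = 339/1.47 = 231.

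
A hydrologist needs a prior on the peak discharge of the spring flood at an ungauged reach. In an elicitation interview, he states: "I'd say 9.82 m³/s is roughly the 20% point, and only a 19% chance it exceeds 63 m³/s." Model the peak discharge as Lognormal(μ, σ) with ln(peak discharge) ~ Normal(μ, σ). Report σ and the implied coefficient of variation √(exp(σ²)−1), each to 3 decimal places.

If T ~ Lognormal(μ,σ) then ln T ~ Normal(μ,σ), so the p-quantile of ln T is μ + z_p·σ.
ln(9.82) = 2.284 and ln(63) = 4.143; z_{0.2} = -0.8416, z_{0.81} = 0.8779.
σ = (4.143 − 2.284)/(0.8779 − (-0.8416)) = 1.081.
μ = 2.284 − (-0.8416)·1.081 = 3.194.
CV = √(exp(σ²)−1) = √(exp(1.1685)−1) = 1.489.

σ ≈ 1.081, CV ≈ 1.489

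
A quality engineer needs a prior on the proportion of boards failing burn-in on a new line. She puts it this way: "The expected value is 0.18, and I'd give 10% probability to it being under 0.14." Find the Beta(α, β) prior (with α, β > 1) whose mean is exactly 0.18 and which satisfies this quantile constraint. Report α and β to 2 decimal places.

α ≈ 25.79, β ≈ 117.50

With mean 0.18 fixed, write α = 0.18s, β = 0.82s where s = α+β.
Need P(θ < 0.14) = 0.1 under Beta(0.18s, 0.82s). Normal approximation: (q−m)/√(m(1−m)/s) ≈ z_{0.1} = -1.28, so s ≈ 0.18·0.82·(-1.28)²/(0.14−0.18)² = 151.5.
At s = 151.5: P(θ<0.14) ≈ 0.093. Adjusting to match 0.1 gives s ≈ 143.29.
So α = 0.18·143.29 ≈ 25.79, β = 0.82·143.29 ≈ 117.50.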